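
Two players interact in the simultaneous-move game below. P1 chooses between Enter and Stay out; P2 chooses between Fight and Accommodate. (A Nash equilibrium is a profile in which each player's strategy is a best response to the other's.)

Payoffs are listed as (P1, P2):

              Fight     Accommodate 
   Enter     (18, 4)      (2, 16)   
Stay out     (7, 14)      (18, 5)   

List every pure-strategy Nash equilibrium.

none

(Enter, Fight): P2 prefers Accommodate (16 > 4) — not an equilibrium.
(Enter, Accommodate): P1 prefers Stay out (18 > 2) — not an equilibrium.
(Stay out, Fight): P1 prefers Enter (18 > 7) — not an equilibrium.
(Stay out, Accommodate): P2 prefers Fight (14 > 5) — not an equilibrium.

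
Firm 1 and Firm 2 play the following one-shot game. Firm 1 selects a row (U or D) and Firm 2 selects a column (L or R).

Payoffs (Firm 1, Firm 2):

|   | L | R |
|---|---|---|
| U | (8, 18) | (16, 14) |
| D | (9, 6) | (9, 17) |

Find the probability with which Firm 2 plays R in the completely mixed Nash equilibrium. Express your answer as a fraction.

Let y be the probability that Firm 2 plays L. In a completely mixed equilibrium, Firm 1 must be indifferent between U and D.
Firm 1's expected payoff from U is 8y + 16(1−y); from D it is 9y + 9(1−y).
Setting these equal: −8y + 16 = 9, so y = 7/8.
Therefore Firm 2 plays R with probability 1 − 7/8 = 1/8.

1/8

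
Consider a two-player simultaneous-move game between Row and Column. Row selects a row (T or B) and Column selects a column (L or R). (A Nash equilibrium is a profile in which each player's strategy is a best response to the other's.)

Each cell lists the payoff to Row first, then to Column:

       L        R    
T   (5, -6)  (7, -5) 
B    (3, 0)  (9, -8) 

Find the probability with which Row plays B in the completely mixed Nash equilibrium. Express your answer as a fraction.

1/9

Let r be the probability that Row plays T. In a completely mixed equilibrium, Column must be indifferent between L and R.
Column's expected payoff from L is −6r; from R it is −5r − 8(1−r).
Setting these equal: −6r = 3r − 8, so r = 8/9.
Therefore Row plays B with probability 1 − 8/9 = 1/9.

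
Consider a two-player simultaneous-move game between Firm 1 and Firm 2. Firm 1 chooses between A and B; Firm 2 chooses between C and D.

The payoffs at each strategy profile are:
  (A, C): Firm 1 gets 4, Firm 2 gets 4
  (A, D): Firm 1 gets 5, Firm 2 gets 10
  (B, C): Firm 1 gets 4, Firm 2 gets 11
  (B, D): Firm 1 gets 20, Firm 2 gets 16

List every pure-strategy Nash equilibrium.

(B, D)

(A, C): Firm 2 prefers D (10 > 4) — not an equilibrium.
(A, D): Firm 1 prefers B (20 > 5) — not an equilibrium.
(B, C): Firm 2 prefers D (16 > 11) — not an equilibrium.
(B, D): Firm 1 gets 20 ≥ 5 from A, and Firm 2 gets 16 ≥ 11 from C — Nash equilibrium.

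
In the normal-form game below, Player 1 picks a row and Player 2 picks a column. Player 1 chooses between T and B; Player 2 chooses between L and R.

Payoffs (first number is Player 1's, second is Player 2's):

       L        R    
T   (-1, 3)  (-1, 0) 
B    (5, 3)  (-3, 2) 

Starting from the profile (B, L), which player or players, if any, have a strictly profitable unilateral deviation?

Neither

Player 1 at (B, L) earns 5; deviating to T yields -1 — not better.
Player 2 earns 3; deviating to R yields 2 — not better.
Neither player can strictly improve; the profile is a Nash equilibrium.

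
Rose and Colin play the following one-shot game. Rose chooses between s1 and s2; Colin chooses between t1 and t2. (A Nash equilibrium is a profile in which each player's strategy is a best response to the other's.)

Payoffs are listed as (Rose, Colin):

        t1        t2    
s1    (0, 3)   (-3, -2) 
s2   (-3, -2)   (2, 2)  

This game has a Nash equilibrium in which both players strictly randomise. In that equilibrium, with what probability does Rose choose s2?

Let x be the probability that Rose plays s1. In a completely mixed equilibrium, Colin must be indifferent between t1 and t2.
Colin's expected payoff from t1 is 3x − 2(1−x); from t2 it is −2x + 2(1−x).
Setting these equal: 5x − 2 = −4x + 2, so x = 4/9.
Therefore Rose plays s2 with probability 1 − 4/9 = 5/9.

5/9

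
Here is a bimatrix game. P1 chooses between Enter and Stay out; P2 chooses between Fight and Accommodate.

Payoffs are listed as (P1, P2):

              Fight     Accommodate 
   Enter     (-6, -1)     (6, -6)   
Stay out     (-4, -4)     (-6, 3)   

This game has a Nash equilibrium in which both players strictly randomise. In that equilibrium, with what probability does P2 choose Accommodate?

Let y be the probability that P2 plays Fight. In a completely mixed equilibrium, P1 must be indifferent between Enter and Stay out.
P1's expected payoff from Enter is −6y + 6(1−y); from Stay out it is −4y − 6(1−y).
Setting these equal: −12y + 6 = 2y − 6, so y = 6/7.
Therefore P2 plays Accommodate with probability 1 − 6/7 = 1/7.

1/7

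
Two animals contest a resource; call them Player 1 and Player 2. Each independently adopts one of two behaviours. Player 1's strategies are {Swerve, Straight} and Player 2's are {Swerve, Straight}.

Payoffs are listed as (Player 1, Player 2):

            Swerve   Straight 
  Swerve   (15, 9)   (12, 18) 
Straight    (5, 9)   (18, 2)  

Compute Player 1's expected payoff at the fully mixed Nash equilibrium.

105/8

First find q, the probability Player 2 plays Swerve, from Player 1's indifference between Swerve and Straight: 15q + 12(1−q) = 5q + 18(1−q), giving q = 3/8.
Since Player 1 is indifferent in equilibrium, Player 1's expected payoff equals the payoff from either row against (3/8, 5/8). Using Swerve: 15(3/8) + 12(5/8) = 105/8.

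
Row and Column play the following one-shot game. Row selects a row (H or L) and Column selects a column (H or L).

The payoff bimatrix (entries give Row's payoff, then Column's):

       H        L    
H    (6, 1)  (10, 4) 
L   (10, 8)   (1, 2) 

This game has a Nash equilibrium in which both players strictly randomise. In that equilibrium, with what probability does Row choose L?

1/3

Let p be the probability that Row plays H. In a completely mixed equilibrium, Column must be indifferent between H and L.
Column's expected payoff from H is p + 8(1−p); from L it is 4p + 2(1−p).
Setting these equal: −7p + 8 = 2p + 2, so p = 2/3.
Therefore Row plays L with probability 1 − 2/3 = 1/3.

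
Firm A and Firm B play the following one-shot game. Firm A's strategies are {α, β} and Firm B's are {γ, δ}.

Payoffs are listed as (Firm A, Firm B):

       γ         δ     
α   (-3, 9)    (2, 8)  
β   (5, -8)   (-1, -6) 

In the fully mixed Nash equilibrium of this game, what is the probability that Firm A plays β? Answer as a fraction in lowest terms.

Let x be the probability that Firm A plays α. In a completely mixed equilibrium, Firm B must be indifferent between γ and δ.
Firm B's expected payoff from γ is 9x − 8(1−x); from δ it is 8x − 6(1−x).
Setting these equal: 17x − 8 = 14x − 6, so x = 2/3.
Therefore Firm A plays β with probability 1 − 2/3 = 1/3.

1/3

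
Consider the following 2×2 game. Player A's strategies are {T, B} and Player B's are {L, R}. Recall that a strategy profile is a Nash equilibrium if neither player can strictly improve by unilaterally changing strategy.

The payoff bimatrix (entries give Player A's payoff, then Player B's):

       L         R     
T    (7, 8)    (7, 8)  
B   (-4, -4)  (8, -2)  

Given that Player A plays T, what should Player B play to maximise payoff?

Against T, Player B earns 8 from L and 8 from R.
So either strategy is a best response.

either — both L and R are best responses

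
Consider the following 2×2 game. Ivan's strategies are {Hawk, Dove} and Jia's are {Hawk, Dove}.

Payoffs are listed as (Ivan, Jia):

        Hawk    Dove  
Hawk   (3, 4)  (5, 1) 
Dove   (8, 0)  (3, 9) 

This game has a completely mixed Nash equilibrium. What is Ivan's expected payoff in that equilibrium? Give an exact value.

First find q, the probability Jia plays Hawk, from Ivan's indifference between Hawk and Dove: 3q + 5(1−q) = 8q + 3(1−q), giving q = 2/7.
Since Ivan is indifferent in equilibrium, Ivan's expected payoff equals the payoff from either row against (2/7, 5/7). Using Hawk: 3(2/7) + 5(5/7) = 31/7.

31/7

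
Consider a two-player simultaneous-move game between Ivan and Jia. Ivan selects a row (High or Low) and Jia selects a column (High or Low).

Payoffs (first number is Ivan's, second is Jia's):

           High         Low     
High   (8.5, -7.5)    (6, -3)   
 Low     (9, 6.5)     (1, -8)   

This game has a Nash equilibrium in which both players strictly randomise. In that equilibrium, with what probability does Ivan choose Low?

9/38

Let x be the probability that Ivan plays High. In a completely mixed equilibrium, Jia must be indifferent between High and Low.
Jia's expected payoff from High is −7.5x + 6.5(1−x); from Low it is −3x − 8(1−x).
Setting these equal: −14x + 6.5 = 5x − 8, so x = 29/38.
Therefore Ivan plays Low with probability 1 − 29/38 = 9/38.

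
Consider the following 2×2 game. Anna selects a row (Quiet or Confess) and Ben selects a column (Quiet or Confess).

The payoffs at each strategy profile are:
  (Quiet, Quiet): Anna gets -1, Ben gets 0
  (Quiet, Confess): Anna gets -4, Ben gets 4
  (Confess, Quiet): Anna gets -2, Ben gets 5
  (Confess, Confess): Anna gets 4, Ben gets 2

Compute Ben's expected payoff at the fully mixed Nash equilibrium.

First find p, the probability Anna plays Quiet, from Ben's indifference between Quiet and Confess: 5(1−p) = 4p + 2(1−p), giving p = 3/7.
Since Ben is indifferent in equilibrium, Ben's expected payoff equals the payoff from either column against (3/7, 4/7). Using Quiet: 5(4/7) = 20/7.

20/7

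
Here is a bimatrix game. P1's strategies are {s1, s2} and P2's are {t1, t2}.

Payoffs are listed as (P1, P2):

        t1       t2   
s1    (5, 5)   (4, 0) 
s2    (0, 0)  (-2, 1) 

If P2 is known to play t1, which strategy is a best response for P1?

s1

Against t1, P1 earns 5 from s1 and 0 from s2.
So s1 is the best response.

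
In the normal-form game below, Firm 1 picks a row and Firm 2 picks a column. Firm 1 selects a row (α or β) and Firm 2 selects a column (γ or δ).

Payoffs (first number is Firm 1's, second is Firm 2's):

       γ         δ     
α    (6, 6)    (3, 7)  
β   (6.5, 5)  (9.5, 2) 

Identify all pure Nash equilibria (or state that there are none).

(α, γ): Firm 1 prefers β (6.5 > 6); Firm 2 prefers δ (7 > 6) — not an equilibrium.
(α, δ): Firm 1 prefers β (9.5 > 3) — not an equilibrium.
(β, γ): Firm 1 gets 6.5 ≥ 6 from α, and Firm 2 gets 5 ≥ 2 from δ — Nash equilibrium.
(β, δ): Firm 2 prefers γ (5 > 2) — not an equilibrium.

(β, γ)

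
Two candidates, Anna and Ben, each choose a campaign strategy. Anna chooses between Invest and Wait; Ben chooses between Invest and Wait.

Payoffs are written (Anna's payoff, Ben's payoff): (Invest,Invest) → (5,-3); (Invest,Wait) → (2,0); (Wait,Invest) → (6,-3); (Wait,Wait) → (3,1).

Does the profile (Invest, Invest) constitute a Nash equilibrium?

At (Invest, Invest), Anna earns 5; switching to Wait would give 6, so Anna would deviate.
Ben earns -3; switching to Wait would give 0, so Ben would deviate.
Since at least one player can profitably deviate, this is not a Nash equilibrium.

No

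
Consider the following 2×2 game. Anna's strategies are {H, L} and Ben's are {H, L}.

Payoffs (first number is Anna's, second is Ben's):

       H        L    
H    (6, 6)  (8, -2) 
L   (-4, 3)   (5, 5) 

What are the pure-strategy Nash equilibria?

(H, H)

(H, H): Anna gets 6 ≥ -4 from L, and Ben gets 6 ≥ -2 from L — Nash equilibrium.
(H, L): Ben prefers H (6 > -2) — not an equilibrium.
(L, H): Anna prefers H (6 > -4); Ben prefers L (5 > 3) — not an equilibrium.
(L, L): Anna prefers H (8 > 5) — not an equilibrium.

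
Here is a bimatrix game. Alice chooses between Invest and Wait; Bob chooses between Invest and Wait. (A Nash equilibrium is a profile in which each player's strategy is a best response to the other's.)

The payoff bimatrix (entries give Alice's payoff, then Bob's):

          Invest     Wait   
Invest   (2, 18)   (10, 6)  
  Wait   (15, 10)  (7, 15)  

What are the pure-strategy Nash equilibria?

none

(Invest, Invest): Alice prefers Wait (15 > 2) — not an equilibrium.
(Invest, Wait): Bob prefers Invest (18 > 6) — not an equilibrium.
(Wait, Invest): Bob prefers Wait (15 > 10) — not an equilibrium.
(Wait, Wait): Alice prefers Invest (10 > 7) — not an equilibrium.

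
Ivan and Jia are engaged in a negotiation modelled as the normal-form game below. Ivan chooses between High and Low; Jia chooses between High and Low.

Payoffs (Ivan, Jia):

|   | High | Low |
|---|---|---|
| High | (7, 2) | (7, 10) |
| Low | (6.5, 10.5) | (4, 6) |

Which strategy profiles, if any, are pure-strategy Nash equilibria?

(High, High): Jia prefers Low (10 > 2) — not an equilibrium.
(High, Low): Ivan gets 7 ≥ 4 from Low, and Jia gets 10 ≥ 2 from High — Nash equilibrium.
(Low, High): Ivan prefers High (7 > 6.5) — not an equilibrium.
(Low, Low): Ivan prefers High (7 > 4); Jia prefers High (10.5 > 6) — not an equilibrium.

(High, Low)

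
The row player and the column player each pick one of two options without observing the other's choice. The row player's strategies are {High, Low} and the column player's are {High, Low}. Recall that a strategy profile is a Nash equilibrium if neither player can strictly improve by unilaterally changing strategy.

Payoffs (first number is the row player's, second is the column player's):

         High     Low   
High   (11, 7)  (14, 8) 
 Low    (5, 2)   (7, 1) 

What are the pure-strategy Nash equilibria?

(High, Low)

(High, High): the column player prefers Low (8 > 7) — not an equilibrium.
(High, Low): the row player gets 14 ≥ 7 from Low, and the column player gets 8 ≥ 7 from High — Nash equilibrium.
(Low, High): the row player prefers High (11 > 5) — not an equilibrium.
(Low, Low): the row player prefers High (14 > 7); the column player prefers High (2 > 1) — not an equilibrium.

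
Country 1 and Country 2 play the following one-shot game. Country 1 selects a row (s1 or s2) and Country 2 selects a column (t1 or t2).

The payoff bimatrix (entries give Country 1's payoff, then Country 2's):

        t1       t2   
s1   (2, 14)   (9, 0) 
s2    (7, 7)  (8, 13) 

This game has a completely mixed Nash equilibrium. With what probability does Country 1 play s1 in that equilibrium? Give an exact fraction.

3/10

Let x be the probability that Country 1 plays s1. In a completely mixed equilibrium, Country 2 must be indifferent between t1 and t2.
Country 2's expected payoff from t1 is 14x + 7(1−x); from t2 it is 13(1−x).
Setting these equal: 7x + 7 = −13x + 13, so x = 3/10.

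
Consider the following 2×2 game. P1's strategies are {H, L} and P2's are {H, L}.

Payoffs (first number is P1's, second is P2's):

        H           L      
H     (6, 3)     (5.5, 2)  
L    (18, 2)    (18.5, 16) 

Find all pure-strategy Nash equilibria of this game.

(H, H): P1 prefers L (18 > 6) — not an equilibrium.
(H, L): P1 prefers L (18.5 > 5.5); P2 prefers H (3 > 2) — not an equilibrium.
(L, H): P2 prefers L (16 > 2) — not an equilibrium.
(L, L): P1 gets 18.5 ≥ 5.5 from H, and P2 gets 16 ≥ 2 from H — Nash equilibrium.

(L, L)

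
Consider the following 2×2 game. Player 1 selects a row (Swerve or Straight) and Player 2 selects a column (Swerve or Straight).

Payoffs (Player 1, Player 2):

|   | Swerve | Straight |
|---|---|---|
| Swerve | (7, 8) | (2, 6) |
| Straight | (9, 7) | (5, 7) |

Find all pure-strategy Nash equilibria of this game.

(Straight, Swerve) and (Straight, Straight)

(Swerve, Swerve): Player 1 prefers Straight (9 > 7) — not an equilibrium.
(Swerve, Straight): Player 1 prefers Straight (5 > 2); Player 2 prefers Swerve (8 > 6) — not an equilibrium.
(Straight, Swerve): Player 1 gets 9 ≥ 7 from Swerve, and Player 2 gets 7 ≥ 7 from Straight — Nash equilibrium.
(Straight, Straight): Player 1 gets 5 ≥ 2 from Swerve, and Player 2 gets 7 ≥ 7 from Swerve — Nash equilibrium.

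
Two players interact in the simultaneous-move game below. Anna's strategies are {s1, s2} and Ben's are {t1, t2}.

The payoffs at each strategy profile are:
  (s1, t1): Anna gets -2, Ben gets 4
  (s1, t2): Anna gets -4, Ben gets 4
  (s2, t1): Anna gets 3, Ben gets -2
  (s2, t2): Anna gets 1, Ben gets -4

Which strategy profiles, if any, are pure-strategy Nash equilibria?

(s2, t1)

(s1, t1): Anna prefers s2 (3 > -2) — not an equilibrium.
(s1, t2): Anna prefers s2 (1 > -4) — not an equilibrium.
(s2, t1): Anna gets 3 ≥ -2 from s1, and Ben gets -2 ≥ -4 from t2 — Nash equilibrium.
(s2, t2): Ben prefers t1 (-2 > -4) — not an equilibrium.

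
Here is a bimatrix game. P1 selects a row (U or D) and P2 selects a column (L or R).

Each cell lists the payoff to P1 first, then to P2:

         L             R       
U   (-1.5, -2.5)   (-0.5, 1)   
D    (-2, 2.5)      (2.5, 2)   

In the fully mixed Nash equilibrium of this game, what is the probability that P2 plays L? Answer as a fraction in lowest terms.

Let c be the probability that P2 plays L. In a completely mixed equilibrium, P1 must be indifferent between U and D.
P1's expected payoff from U is −1.5c − 0.5(1−c); from D it is −2c + 2.5(1−c).
Setting these equal: −c − 0.5 = −4.5c + 2.5, so c = 6/7.

6/7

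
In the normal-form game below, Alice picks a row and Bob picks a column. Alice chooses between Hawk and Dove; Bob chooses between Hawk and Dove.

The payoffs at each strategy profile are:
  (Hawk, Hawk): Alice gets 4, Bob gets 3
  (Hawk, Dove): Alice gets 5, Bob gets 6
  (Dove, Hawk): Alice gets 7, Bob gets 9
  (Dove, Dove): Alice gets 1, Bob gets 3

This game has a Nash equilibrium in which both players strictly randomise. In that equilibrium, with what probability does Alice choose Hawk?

Let r be the probability that Alice plays Hawk. In a completely mixed equilibrium, Bob must be indifferent between Hawk and Dove.
Bob's expected payoff from Hawk is 3r + 9(1−r); from Dove it is 6r + 3(1−r).
Setting these equal: −6r + 9 = 3r + 3, so r = 2/3.

2/3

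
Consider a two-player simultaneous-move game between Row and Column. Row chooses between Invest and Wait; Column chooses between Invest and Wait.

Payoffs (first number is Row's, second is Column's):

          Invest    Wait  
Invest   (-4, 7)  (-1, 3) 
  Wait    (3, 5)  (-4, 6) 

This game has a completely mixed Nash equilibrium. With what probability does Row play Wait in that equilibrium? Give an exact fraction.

Let r be the probability that Row plays Invest. In a completely mixed equilibrium, Column must be indifferent between Invest and Wait.
Column's expected payoff from Invest is 7r + 5(1−r); from Wait it is 3r + 6(1−r).
Setting these equal: 2r + 5 = −3r + 6, so r = 1/5.
Therefore Row plays Wait with probability 1 − 1/5 = 4/5.

4/5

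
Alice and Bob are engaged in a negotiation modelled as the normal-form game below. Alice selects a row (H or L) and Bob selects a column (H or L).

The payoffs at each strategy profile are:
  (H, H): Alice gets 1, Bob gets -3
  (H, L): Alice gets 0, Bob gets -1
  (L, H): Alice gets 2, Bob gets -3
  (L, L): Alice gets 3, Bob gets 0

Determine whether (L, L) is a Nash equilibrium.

At (L, L), Alice earns 3; switching to H would give 0, so Alice has no profitable deviation.
Bob earns 0; switching to H would give -3, so Bob has no profitable deviation.
Neither player can gain by a unilateral deviation, so this profile is a Nash equilibrium.

Yes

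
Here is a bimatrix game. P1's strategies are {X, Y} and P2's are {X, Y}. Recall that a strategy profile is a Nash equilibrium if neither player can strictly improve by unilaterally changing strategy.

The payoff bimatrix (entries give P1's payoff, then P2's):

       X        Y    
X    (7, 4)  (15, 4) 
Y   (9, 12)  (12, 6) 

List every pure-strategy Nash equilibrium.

(X, Y) and (Y, X)

(X, X): P1 prefers Y (9 > 7) — not an equilibrium.
(X, Y): P1 gets 15 ≥ 12 from Y, and P2 gets 4 ≥ 4 from X — Nash equilibrium.
(Y, X): P1 gets 9 ≥ 7 from X, and P2 gets 12 ≥ 6 from Y — Nash equilibrium.
(Y, Y): P1 prefers X (15 > 12); P2 prefers X (12 > 6) — not an equilibrium.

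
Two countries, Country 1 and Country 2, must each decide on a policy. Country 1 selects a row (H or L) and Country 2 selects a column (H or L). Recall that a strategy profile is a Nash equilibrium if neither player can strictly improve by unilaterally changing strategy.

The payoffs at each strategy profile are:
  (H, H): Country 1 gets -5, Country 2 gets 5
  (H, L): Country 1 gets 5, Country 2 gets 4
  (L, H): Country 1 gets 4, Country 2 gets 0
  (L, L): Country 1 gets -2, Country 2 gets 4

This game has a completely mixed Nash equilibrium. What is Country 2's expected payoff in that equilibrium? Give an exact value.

4

First find x, the probability Country 1 plays H, from Country 2's indifference between H and L: 5x = 4x + 4(1−x), giving x = 4/5.
Since Country 2 is indifferent in equilibrium, Country 2's expected payoff equals the payoff from either column against (4/5, 1/5). Using H: 5(4/5) = 4.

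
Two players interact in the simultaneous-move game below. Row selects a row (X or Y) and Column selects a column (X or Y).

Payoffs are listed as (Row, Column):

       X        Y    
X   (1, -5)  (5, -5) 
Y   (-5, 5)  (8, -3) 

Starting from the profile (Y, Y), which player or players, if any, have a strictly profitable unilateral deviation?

Column

Row at (Y, Y) earns 8; deviating to X yields 5 — not better.
Column earns -3; deviating to X yields 5 — a strict improvement.
Only Column has a strictly profitable deviation.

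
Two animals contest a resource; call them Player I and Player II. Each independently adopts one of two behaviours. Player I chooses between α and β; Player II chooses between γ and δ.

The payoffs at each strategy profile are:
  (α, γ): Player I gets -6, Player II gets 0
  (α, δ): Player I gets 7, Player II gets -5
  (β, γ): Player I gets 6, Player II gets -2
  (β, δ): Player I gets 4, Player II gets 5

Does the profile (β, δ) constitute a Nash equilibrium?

No

At (β, δ), Player I earns 4; switching to α would give 7, so Player I would deviate.
Player II earns 5; switching to γ would give -2, so Player II has no profitable deviation.
Since at least one player can profitably deviate, this is not a Nash equilibrium.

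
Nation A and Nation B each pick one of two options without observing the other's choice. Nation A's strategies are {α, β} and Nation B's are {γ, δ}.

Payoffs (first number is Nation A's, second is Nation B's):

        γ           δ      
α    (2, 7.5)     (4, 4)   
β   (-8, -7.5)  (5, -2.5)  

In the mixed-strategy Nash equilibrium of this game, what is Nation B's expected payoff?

First find x, the probability Nation A plays α, from Nation B's indifference between γ and δ: 7.5x − 7.5(1−x) = 4x − 2.5(1−x), giving x = 10/17.
Since Nation B is indifferent in equilibrium, Nation B's expected payoff equals the payoff from either column against (10/17, 7/17). Using γ: 7.5(10/17) − 7.5(7/17) = 45/34.

45/34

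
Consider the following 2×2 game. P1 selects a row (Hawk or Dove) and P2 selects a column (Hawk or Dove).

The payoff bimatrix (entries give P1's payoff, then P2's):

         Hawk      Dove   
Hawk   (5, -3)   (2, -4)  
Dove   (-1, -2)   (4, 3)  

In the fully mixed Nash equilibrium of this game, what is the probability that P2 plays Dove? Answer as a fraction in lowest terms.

3/4

Let c be the probability that P2 plays Hawk. In a completely mixed equilibrium, P1 must be indifferent between Hawk and Dove.
P1's expected payoff from Hawk is 5c + 2(1−c); from Dove it is −c + 4(1−c).
Setting these equal: 3c + 2 = −5c + 4, so c = 1/4.
Therefore P2 plays Dove with probability 1 − 1/4 = 3/4.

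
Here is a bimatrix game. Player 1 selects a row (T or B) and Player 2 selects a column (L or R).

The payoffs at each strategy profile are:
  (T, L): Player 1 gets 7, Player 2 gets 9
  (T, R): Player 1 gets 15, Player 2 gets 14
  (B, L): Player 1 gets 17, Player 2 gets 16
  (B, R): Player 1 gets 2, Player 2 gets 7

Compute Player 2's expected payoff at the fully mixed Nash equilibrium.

23/2

First find p, the probability Player 1 plays T, from Player 2's indifference between L and R: 9p + 16(1−p) = 14p + 7(1−p), giving p = 9/14.
Since Player 2 is indifferent in equilibrium, Player 2's expected payoff equals the payoff from either column against (9/14, 5/14). Using L: 9(9/14) + 16(5/14) = 23/2.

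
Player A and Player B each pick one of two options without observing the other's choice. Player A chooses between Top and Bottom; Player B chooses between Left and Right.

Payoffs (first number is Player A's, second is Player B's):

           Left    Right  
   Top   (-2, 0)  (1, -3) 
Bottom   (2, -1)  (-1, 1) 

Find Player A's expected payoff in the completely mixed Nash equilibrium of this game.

First find q, the probability Player B plays Left, from Player A's indifference between Top and Bottom: −2q + (1−q) = 2q − (1−q), giving q = 1/3.
Since Player A is indifferent in equilibrium, Player A's expected payoff equals the payoff from either row against (1/3, 2/3). Using Top: −2(1/3) + (2/3) = 0.

0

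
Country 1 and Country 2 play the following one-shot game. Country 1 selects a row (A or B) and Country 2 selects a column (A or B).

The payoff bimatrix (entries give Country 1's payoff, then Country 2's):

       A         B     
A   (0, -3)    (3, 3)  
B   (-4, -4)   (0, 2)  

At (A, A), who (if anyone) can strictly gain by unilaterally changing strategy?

Country 2

Country 1 at (A, A) earns 0; deviating to B yields -4 — not better.
Country 2 earns -3; deviating to B yields 3 — a strict improvement.
Only Country 2 has a strictly profitable deviation.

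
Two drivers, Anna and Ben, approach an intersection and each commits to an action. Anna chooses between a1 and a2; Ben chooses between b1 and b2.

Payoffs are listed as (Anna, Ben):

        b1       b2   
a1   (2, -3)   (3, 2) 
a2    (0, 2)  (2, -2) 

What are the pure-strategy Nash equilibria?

(a1, b2)

(a1, b1): Ben prefers b2 (2 > -3) — not an equilibrium.
(a1, b2): Anna gets 3 ≥ 2 from a2, and Ben gets 2 ≥ -3 from b1 — Nash equilibrium.
(a2, b1): Anna prefers a1 (2 > 0) — not an equilibrium.
(a2, b2): Anna prefers a1 (3 > 2); Ben prefers b1 (2 > -2) — not an equilibrium.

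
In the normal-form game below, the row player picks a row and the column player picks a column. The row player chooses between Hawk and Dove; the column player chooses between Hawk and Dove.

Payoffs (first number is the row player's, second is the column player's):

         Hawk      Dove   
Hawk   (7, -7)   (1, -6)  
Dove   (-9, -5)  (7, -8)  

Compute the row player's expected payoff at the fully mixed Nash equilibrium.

29/11

First find y, the probability the column player plays Hawk, from the row player's indifference between Hawk and Dove: 7y + (1−y) = −9y + 7(1−y), giving y = 3/11.
Since the row player is indifferent in equilibrium, the row player's expected payoff equals the payoff from either row against (3/11, 8/11). Using Hawk: 7(3/11) + (8/11) = 29/11.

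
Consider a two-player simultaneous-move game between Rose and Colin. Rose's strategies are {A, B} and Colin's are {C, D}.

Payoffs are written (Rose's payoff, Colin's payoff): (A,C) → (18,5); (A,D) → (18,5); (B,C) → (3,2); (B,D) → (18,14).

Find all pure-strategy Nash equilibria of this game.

(A, C) and (A, D) and (B, D)

(A, C): Rose gets 18 ≥ 3 from B, and Colin gets 5 ≥ 5 from D — Nash equilibrium.
(A, D): Rose gets 18 ≥ 18 from B, and Colin gets 5 ≥ 5 from C — Nash equilibrium.
(B, C): Rose prefers A (18 > 3); Colin prefers D (14 > 2) — not an equilibrium.
(B, D): Rose gets 18 ≥ 18 from A, and Colin gets 14 ≥ 2 from C — Nash equilibrium.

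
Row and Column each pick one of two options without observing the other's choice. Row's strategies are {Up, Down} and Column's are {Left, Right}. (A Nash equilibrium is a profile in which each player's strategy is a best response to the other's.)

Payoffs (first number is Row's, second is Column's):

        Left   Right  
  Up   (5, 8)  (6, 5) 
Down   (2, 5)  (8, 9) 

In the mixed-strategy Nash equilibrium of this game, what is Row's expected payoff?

First find y, the probability Column plays Left, from Row's indifference between Up and Down: 5y + 6(1−y) = 2y + 8(1−y), giving y = 2/5.
Since Row is indifferent in equilibrium, Row's expected payoff equals the payoff from either row against (2/5, 3/5). Using Up: 5(2/5) + 6(3/5) = 28/5.

28/5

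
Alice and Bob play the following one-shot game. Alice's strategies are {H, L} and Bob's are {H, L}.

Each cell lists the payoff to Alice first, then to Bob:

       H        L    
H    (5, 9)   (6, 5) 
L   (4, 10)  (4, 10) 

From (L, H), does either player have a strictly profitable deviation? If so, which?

Alice

Alice at (L, H) earns 4; deviating to H yields 5 — a strict improvement.
Bob earns 10; deviating to L yields 10 — not better.
Only Alice has a strictly profitable deviation.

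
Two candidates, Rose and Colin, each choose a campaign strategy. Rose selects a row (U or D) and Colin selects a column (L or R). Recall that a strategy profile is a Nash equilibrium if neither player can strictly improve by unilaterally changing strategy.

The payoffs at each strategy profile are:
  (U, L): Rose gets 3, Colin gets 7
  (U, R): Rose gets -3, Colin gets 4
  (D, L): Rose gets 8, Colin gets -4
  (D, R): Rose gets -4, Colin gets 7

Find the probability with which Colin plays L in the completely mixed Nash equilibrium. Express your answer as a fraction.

Let y be the probability that Colin plays L. In a completely mixed equilibrium, Rose must be indifferent between U and D.
Rose's expected payoff from U is 3y − 3(1−y); from D it is 8y − 4(1−y).
Setting these equal: 6y − 3 = 12y − 4, so y = 1/6.

1/6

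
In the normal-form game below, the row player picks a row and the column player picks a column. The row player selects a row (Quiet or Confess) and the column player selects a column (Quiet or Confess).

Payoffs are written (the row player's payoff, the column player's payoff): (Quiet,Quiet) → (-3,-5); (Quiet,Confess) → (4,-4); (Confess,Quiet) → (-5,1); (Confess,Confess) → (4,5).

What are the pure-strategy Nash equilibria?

(Quiet, Quiet): the column player prefers Confess (-4 > -5) — not an equilibrium.
(Quiet, Confess): the row player gets 4 ≥ 4 from Confess, and the column player gets -4 ≥ -5 from Quiet — Nash equilibrium.
(Confess, Quiet): the row player prefers Quiet (-3 > -5); the column player prefers Confess (5 > 1) — not an equilibrium.
(Confess, Confess): the row player gets 4 ≥ 4 from Quiet, and the column player gets 5 ≥ 1 from Quiet — Nash equilibrium.

(Quiet, Confess) and (Confess, Confess)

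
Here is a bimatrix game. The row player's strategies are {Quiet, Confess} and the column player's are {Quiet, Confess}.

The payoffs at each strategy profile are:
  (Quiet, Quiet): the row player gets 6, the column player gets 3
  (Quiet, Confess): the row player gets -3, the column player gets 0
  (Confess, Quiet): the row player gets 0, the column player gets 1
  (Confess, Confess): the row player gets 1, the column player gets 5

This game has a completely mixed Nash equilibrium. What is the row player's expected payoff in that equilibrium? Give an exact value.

First find y, the probability the column player plays Quiet, from the row player's indifference between Quiet and Confess: 6y − 3(1−y) = (1−y), giving y = 2/5.
Since the row player is indifferent in equilibrium, the row player's expected payoff equals the payoff from either row against (2/5, 3/5). Using Quiet: 6(2/5) − 3(3/5) = 3/5.

3/5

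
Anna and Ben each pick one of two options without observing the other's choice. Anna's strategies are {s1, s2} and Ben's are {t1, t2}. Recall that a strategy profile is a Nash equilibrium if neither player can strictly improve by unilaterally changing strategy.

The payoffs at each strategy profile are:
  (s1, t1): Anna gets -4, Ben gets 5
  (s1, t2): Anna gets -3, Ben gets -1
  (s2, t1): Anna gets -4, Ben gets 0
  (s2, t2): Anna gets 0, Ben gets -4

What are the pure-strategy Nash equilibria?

(s1, t1): Anna gets -4 ≥ -4 from s2, and Ben gets 5 ≥ -1 from t2 — Nash equilibrium.
(s1, t2): Anna prefers s2 (0 > -3); Ben prefers t1 (5 > -1) — not an equilibrium.
(s2, t1): Anna gets -4 ≥ -4 from s1, and Ben gets 0 ≥ -4 from t2 — Nash equilibrium.
(s2, t2): Ben prefers t1 (0 > -4) — not an equilibrium.

(s1, t1) and (s2, t1)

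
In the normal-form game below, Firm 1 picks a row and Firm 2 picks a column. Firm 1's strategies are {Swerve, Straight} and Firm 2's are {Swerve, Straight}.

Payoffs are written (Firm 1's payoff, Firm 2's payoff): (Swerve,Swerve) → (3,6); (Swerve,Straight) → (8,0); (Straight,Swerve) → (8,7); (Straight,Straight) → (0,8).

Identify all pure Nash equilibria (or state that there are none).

(Swerve, Swerve): Firm 1 prefers Straight (8 > 3) — not an equilibrium.
(Swerve, Straight): Firm 2 prefers Swerve (6 > 0) — not an equilibrium.
(Straight, Swerve): Firm 2 prefers Straight (8 > 7) — not an equilibrium.
(Straight, Straight): Firm 1 prefers Swerve (8 > 0) — not an equilibrium.

none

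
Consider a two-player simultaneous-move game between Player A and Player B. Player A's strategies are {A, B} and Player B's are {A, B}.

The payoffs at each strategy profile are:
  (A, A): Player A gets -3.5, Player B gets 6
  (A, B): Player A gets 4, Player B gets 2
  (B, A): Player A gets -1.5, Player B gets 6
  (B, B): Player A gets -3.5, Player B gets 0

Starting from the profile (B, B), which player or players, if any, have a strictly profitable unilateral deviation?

Both

Player A at (B, B) earns -3.5; deviating to A yields 4 — a strict improvement.
Player B earns 0; deviating to A yields 6 — a strict improvement.
Both Player A and Player B have strictly profitable deviations.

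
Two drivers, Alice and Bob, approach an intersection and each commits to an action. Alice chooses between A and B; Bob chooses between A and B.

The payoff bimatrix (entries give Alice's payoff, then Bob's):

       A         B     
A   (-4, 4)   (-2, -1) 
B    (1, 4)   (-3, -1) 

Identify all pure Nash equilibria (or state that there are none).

(B, A)

(A, A): Alice prefers B (1 > -4) — not an equilibrium.
(A, B): Bob prefers A (4 > -1) — not an equilibrium.
(B, A): Alice gets 1 ≥ -4 from A, and Bob gets 4 ≥ -1 from B — Nash equilibrium.
(B, B): Alice prefers A (-2 > -3); Bob prefers A (4 > -1) — not an equilibrium.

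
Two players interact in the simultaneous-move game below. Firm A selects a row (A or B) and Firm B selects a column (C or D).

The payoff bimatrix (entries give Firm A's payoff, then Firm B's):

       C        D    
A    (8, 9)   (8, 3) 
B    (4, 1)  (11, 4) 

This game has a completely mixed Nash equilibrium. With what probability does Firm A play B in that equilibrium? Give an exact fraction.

2/3

Let p be the probability that Firm A plays A. In a completely mixed equilibrium, Firm B must be indifferent between C and D.
Firm B's expected payoff from C is 9p + (1−p); from D it is 3p + 4(1−p).
Setting these equal: 8p + 1 = −p + 4, so p = 1/3.
Therefore Firm A plays B with probability 1 − 1/3 = 2/3.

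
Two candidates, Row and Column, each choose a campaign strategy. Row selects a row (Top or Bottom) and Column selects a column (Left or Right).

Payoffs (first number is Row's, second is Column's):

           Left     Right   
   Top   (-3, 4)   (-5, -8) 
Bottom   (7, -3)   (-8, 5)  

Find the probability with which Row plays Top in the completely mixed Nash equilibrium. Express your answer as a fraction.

Let x be the probability that Row plays Top. In a completely mixed equilibrium, Column must be indifferent between Left and Right.
Column's expected payoff from Left is 4x − 3(1−x); from Right it is −8x + 5(1−x).
Setting these equal: 7x − 3 = −13x + 5, so x = 2/5.

2/5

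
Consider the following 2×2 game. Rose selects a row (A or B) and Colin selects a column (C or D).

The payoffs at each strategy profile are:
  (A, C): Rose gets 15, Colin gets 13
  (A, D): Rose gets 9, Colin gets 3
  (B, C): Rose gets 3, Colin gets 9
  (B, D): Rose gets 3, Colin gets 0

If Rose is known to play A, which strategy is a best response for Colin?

Against A, Colin earns 13 from C and 3 from D.
So C is the best response.

C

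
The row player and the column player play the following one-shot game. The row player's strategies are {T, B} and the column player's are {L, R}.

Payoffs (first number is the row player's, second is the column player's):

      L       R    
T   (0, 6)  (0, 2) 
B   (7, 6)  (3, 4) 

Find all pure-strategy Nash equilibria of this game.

(B, L)

(T, L): the row player prefers B (7 > 0) — not an equilibrium.
(T, R): the row player prefers B (3 > 0); the column player prefers L (6 > 2) — not an equilibrium.
(B, L): the row player gets 7 ≥ 0 from T, and the column player gets 6 ≥ 4 from R — Nash equilibrium.
(B, R): the column player prefers L (6 > 4) — not an equilibrium.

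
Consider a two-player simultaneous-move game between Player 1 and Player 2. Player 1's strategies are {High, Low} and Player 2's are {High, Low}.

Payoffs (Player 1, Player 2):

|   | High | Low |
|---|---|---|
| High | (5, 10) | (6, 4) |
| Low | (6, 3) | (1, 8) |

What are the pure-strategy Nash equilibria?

(High, High): Player 1 prefers Low (6 > 5) — not an equilibrium.
(High, Low): Player 2 prefers High (10 > 4) — not an equilibrium.
(Low, High): Player 2 prefers Low (8 > 3) — not an equilibrium.
(Low, Low): Player 1 prefers High (6 > 1) — not an equilibrium.

none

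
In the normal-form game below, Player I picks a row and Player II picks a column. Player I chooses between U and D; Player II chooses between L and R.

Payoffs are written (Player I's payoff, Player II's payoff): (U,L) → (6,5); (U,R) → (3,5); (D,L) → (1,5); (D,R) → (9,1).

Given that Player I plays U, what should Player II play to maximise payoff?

Against U, Player II earns 5 from L and 5 from R.
So either strategy is a best response.

either — both L and R are best responses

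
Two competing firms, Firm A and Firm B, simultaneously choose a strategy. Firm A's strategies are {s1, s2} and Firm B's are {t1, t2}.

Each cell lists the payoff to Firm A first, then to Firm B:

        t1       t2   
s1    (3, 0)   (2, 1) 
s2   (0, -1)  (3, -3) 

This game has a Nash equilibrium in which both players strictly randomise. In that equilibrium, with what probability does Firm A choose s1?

2/3

Let p be the probability that Firm A plays s1. In a completely mixed equilibrium, Firm B must be indifferent between t1 and t2.
Firm B's expected payoff from t1 is −(1−p); from t2 it is p − 3(1−p).
Setting these equal: p − 1 = 4p − 3, so p = 2/3.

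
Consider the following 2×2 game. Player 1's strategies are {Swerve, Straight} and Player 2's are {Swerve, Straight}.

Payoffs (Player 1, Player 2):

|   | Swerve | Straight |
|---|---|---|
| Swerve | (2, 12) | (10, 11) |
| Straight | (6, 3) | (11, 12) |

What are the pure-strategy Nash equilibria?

(Straight, Straight)

(Swerve, Swerve): Player 1 prefers Straight (6 > 2) — not an equilibrium.
(Swerve, Straight): Player 1 prefers Straight (11 > 10); Player 2 prefers Swerve (12 > 11) — not an equilibrium.
(Straight, Swerve): Player 2 prefers Straight (12 > 3) — not an equilibrium.
(Straight, Straight): Player 1 gets 11 ≥ 10 from Swerve, and Player 2 gets 12 ≥ 3 from Swerve — Nash equilibrium.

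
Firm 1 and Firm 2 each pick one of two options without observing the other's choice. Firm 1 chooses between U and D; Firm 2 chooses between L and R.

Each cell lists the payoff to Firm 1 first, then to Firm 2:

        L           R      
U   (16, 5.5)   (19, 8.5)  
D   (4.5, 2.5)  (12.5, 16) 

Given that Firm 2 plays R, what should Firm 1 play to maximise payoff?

Against R, Firm 1 earns 19 from U and 12.5 from D.
So U is the best response.

U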